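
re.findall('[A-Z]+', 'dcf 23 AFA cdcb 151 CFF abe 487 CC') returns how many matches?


Pattern '[A-Z]+' finds one or more uppercase letters.
Text: 'dcf 23 AFA cdcb 151 CFF abe 487 CC'
Scanning for matches:
  Match 1: 'AFA'
  Match 2: 'CFF'
  Match 3: 'CC'
Total matches: 3

3


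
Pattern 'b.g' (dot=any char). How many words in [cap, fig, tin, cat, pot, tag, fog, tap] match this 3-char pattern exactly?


Pattern 'b.g' means: starts with 'b', any single char, ends with 'g'.
Checking each word (must be exactly 3 chars):
  'cap' (len=3): no
  'fig' (len=3): no
  'tin' (len=3): no
  'cat' (len=3): no
  'pot' (len=3): no
  'tag' (len=3): no
  'fog' (len=3): no
  'tap' (len=3): no
Matching words: []
Total: 0

0


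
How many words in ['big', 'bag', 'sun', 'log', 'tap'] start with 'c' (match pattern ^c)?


Pattern ^c anchors to start of word. Check which words begin with 'c':
  'big' -> no
  'bag' -> no
  'sun' -> no
  'log' -> no
  'tap' -> no
Matching words: []
Count: 0

0


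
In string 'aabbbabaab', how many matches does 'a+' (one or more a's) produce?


Pattern 'a+' matches one or more consecutive a's.
String: 'aabbbabaab'
Scanning for runs of a:
  Match 1: 'aa' (length 2)
  Match 2: 'a' (length 1)
  Match 3: 'aa' (length 2)
Total matches: 3

3


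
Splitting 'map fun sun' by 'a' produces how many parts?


Splitting by 'a' breaks the string at each occurrence of the separator.
Text: 'map fun sun'
Parts after split:
  Part 1: 'm'
  Part 2: 'p fun sun'
Total parts: 2

2


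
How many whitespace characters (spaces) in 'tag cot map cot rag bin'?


\s matches whitespace characters (spaces, tabs, etc.).
Text: 'tag cot map cot rag bin'
This text has 6 words separated by spaces.
Number of spaces = number of words - 1 = 6 - 1 = 5

5


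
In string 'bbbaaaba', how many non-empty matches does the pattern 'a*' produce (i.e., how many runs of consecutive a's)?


Pattern 'a*' matches zero or more a's. We want non-empty runs of consecutive a's.
String: 'bbbaaaba'
Walking through the string to find runs of a's:
  Run 1: positions 3-5 -> 'aaa'
  Run 2: positions 7-7 -> 'a'
Non-empty runs found: ['aaa', 'a']
Count: 2

2


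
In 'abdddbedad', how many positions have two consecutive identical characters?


Looking for consecutive identical characters in 'abdddbedad':
  pos 0-1: 'a' vs 'b' -> different
  pos 1-2: 'b' vs 'd' -> different
  pos 2-3: 'd' vs 'd' -> MATCH ('dd')
  pos 3-4: 'd' vs 'd' -> MATCH ('dd')
  pos 4-5: 'd' vs 'b' -> different
  pos 5-6: 'b' vs 'e' -> different
  pos 6-7: 'e' vs 'd' -> different
  pos 7-8: 'd' vs 'a' -> different
  pos 8-9: 'a' vs 'd' -> different
Consecutive identical pairs: ['dd', 'dd']
Count: 2

2


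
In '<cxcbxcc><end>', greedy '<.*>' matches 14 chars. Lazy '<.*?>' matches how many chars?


Greedy '<.*>' tries to match as MUCH as possible.
Lazy '<.*?>' tries to match as LITTLE as possible.

String: '<cxcbxcc><end>'
Greedy '<.*>' starts at first '<' and extends to the LAST '>': '<cxcbxcc><end>' (14 chars)
Lazy '<.*?>' starts at first '<' and stops at the FIRST '>': '<cxcbxcc>' (9 chars)

9


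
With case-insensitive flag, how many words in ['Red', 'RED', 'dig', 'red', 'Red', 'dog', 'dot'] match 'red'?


Case-insensitive matching: compare each word's lowercase form to 'red'.
  'Red' -> lower='red' -> MATCH
  'RED' -> lower='red' -> MATCH
  'dig' -> lower='dig' -> no
  'red' -> lower='red' -> MATCH
  'Red' -> lower='red' -> MATCH
  'dog' -> lower='dog' -> no
  'dot' -> lower='dot' -> no
Matches: ['Red', 'RED', 'red', 'Red']
Count: 4

4


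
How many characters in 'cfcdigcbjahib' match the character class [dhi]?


Character class [dhi] matches any of: {d, h, i}
Scanning string 'cfcdigcbjahib' character by character:
  pos 0: 'c' -> no
  pos 1: 'f' -> no
  pos 2: 'c' -> no
  pos 3: 'd' -> MATCH
  pos 4: 'i' -> MATCH
  pos 5: 'g' -> no
  pos 6: 'c' -> no
  pos 7: 'b' -> no
  pos 8: 'j' -> no
  pos 9: 'a' -> no
  pos 10: 'h' -> MATCH
  pos 11: 'i' -> MATCH
  pos 12: 'b' -> no
Total matches: 4

4


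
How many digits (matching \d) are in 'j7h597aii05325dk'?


\d matches any digit 0-9.
Scanning 'j7h597aii05325dk':
  pos 1: '7' -> DIGIT
  pos 3: '5' -> DIGIT
  pos 4: '9' -> DIGIT
  pos 5: '7' -> DIGIT
  pos 9: '0' -> DIGIT
  pos 10: '5' -> DIGIT
  pos 11: '3' -> DIGIT
  pos 12: '2' -> DIGIT
  pos 13: '5' -> DIGIT
Digits found: ['7', '5', '9', '7', '0', '5', '3', '2', '5']
Total: 9

9


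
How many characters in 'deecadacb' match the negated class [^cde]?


Negated class [^cde] matches any char NOT in {c, d, e}
Scanning 'deecadacb':
  pos 0: 'd' -> no (excluded)
  pos 1: 'e' -> no (excluded)
  pos 2: 'e' -> no (excluded)
  pos 3: 'c' -> no (excluded)
  pos 4: 'a' -> MATCH
  pos 5: 'd' -> no (excluded)
  pos 6: 'a' -> MATCH
  pos 7: 'c' -> no (excluded)
  pos 8: 'b' -> MATCH
Total matches: 3

3


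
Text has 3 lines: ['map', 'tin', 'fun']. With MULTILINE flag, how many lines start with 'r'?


With MULTILINE flag, ^ matches the start of each line.
Lines: ['map', 'tin', 'fun']
Checking which lines start with 'r':
  Line 1: 'map' -> no
  Line 2: 'tin' -> no
  Line 3: 'fun' -> no
Matching lines: []
Count: 0

0


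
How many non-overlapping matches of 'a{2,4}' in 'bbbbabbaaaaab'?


Pattern 'a{2,4}' matches between 2 and 4 consecutive a's (greedy).
String: 'bbbbabbaaaaab'
Finding runs of a's and applying greedy matching:
  Run at pos 4: 'a' (length 1)
  Run at pos 7: 'aaaaa' (length 5)
Matches: ['aaaa']
Count: 1

1


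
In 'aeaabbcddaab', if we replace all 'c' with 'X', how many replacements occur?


re.sub('c', 'X', text) replaces every occurrence of 'c' with 'X'.
Text: 'aeaabbcddaab'
Scanning for 'c':
  pos 6: 'c' -> replacement #1
Total replacements: 1

1


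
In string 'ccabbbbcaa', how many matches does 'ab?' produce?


Pattern 'ab?' matches 'a' optionally followed by 'b'.
String: 'ccabbbbcaa'
Scanning left to right for 'a' then checking next char:
  Match 1: 'ab' (a followed by b)
  Match 2: 'a' (a not followed by b)
  Match 3: 'a' (a not followed by b)
Total matches: 3

3


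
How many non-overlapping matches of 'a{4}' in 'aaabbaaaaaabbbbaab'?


Pattern 'a{4}' matches exactly 4 consecutive a's (greedy, non-overlapping).
String: 'aaabbaaaaaabbbbaab'
Scanning for runs of a's:
  Run at pos 0: 'aaa' (length 3) -> 0 match(es)
  Run at pos 5: 'aaaaaa' (length 6) -> 1 match(es)
  Run at pos 15: 'aa' (length 2) -> 0 match(es)
Matches found: ['aaaa']
Total: 1

1


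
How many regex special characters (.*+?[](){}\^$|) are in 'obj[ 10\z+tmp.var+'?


Regex special characters are: . * + ? [ ] ( ) { } \ ^ $ |
Scanning 'obj[ 10\z+tmp.var+':
  pos 3: '[' -> SPECIAL
  pos 7: '\' -> SPECIAL
  pos 9: '+' -> SPECIAL
  pos 13: '.' -> SPECIAL
  pos 17: '+' -> SPECIAL
Special chars found: ['[', '\\', '+', '.', '+']
Total: 5

5


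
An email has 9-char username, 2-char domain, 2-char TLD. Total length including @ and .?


An email address has format: username@domain.tld
Username length: 9
'@' character: 1
Domain length: 2
'.' character: 1
TLD length: 2
Total = 9 + 1 + 2 + 1 + 2 = 15

15


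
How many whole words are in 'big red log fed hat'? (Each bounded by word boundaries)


Word boundaries (\b) mark the start/end of each word.
Text: 'big red log fed hat'
Splitting by whitespace:
  Word 1: 'big'
  Word 2: 'red'
  Word 3: 'log'
  Word 4: 'fed'
  Word 5: 'hat'
Total whole words: 5

5


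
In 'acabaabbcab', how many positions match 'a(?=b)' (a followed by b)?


Lookahead 'a(?=b)' matches 'a' only when followed by 'b'.
String: 'acabaabbcab'
Checking each position where char is 'a':
  pos 0: 'a' -> no (next='c')
  pos 2: 'a' -> MATCH (next='b')
  pos 4: 'a' -> no (next='a')
  pos 5: 'a' -> MATCH (next='b')
  pos 9: 'a' -> MATCH (next='b')
Matching positions: [2, 5, 9]
Count: 3

3


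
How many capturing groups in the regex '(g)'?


To count capturing groups, count each '(' that starts a group.
Pattern: '(g)'
Walking through the pattern:
  Position 0: '(' -> group #1
Total capturing groups: 1

1


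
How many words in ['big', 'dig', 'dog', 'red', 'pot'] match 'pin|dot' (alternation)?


Alternation 'pin|dot' matches either 'pin' or 'dot'.
Checking each word:
  'big' -> no
  'dig' -> no
  'dog' -> no
  'red' -> no
  'pot' -> no
Matches: []
Count: 0

0


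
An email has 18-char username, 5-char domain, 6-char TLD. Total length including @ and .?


An email address has format: username@domain.tld
Username length: 18
'@' character: 1
Domain length: 5
'.' character: 1
TLD length: 6
Total = 18 + 1 + 5 + 1 + 6 = 31

31


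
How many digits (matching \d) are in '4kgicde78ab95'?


\d matches any digit 0-9.
Scanning '4kgicde78ab95':
  pos 0: '4' -> DIGIT
  pos 7: '7' -> DIGIT
  pos 8: '8' -> DIGIT
  pos 11: '9' -> DIGIT
  pos 12: '5' -> DIGIT
Digits found: ['4', '7', '8', '9', '5']
Total: 5

5


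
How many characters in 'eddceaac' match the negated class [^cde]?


Negated class [^cde] matches any char NOT in {c, d, e}
Scanning 'eddceaac':
  pos 0: 'e' -> no (excluded)
  pos 1: 'd' -> no (excluded)
  pos 2: 'd' -> no (excluded)
  pos 3: 'c' -> no (excluded)
  pos 4: 'e' -> no (excluded)
  pos 5: 'a' -> MATCH
  pos 6: 'a' -> MATCH
  pos 7: 'c' -> no (excluded)
Total matches: 2

2


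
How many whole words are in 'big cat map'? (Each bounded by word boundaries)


Word boundaries (\b) mark the start/end of each word.
Text: 'big cat map'
Splitting by whitespace:
  Word 1: 'big'
  Word 2: 'cat'
  Word 3: 'map'
Total whole words: 3

3


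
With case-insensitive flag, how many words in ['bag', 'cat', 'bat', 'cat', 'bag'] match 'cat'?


Case-insensitive matching: compare each word's lowercase form to 'cat'.
  'bag' -> lower='bag' -> no
  'cat' -> lower='cat' -> MATCH
  'bat' -> lower='bat' -> no
  'cat' -> lower='cat' -> MATCH
  'bag' -> lower='bag' -> no
Matches: ['cat', 'cat']
Count: 2

2


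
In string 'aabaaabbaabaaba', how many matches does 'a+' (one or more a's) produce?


Pattern 'a+' matches one or more consecutive a's.
String: 'aabaaabbaabaaba'
Scanning for runs of a:
  Match 1: 'aa' (length 2)
  Match 2: 'aaa' (length 3)
  Match 3: 'aa' (length 2)
  Match 4: 'aa' (length 2)
  Match 5: 'a' (length 1)
Total matches: 5

5


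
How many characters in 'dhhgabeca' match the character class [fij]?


Character class [fij] matches any of: {f, i, j}
Scanning string 'dhhgabeca' character by character:
  pos 0: 'd' -> no
  pos 1: 'h' -> no
  pos 2: 'h' -> no
  pos 3: 'g' -> no
  pos 4: 'a' -> no
  pos 5: 'b' -> no
  pos 6: 'e' -> no
  pos 7: 'c' -> no
  pos 8: 'a' -> no
Total matches: 0

0


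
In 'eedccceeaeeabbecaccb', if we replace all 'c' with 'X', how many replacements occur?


re.sub('c', 'X', text) replaces every occurrence of 'c' with 'X'.
Text: 'eedccceeaeeabbecaccb'
Scanning for 'c':
  pos 3: 'c' -> replacement #1
  pos 4: 'c' -> replacement #2
  pos 5: 'c' -> replacement #3
  pos 15: 'c' -> replacement #4
  pos 17: 'c' -> replacement #5
  pos 18: 'c' -> replacement #6
Total replacements: 6

6


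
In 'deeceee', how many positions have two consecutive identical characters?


Looking for consecutive identical characters in 'deeceee':
  pos 0-1: 'd' vs 'e' -> different
  pos 1-2: 'e' vs 'e' -> MATCH ('ee')
  pos 2-3: 'e' vs 'c' -> different
  pos 3-4: 'c' vs 'e' -> different
  pos 4-5: 'e' vs 'e' -> MATCH ('ee')
  pos 5-6: 'e' vs 'e' -> MATCH ('ee')
Consecutive identical pairs: ['ee', 'ee', 'ee']
Count: 3

3


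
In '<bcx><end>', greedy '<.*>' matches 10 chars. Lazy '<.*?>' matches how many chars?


Greedy '<.*>' tries to match as MUCH as possible.
Lazy '<.*?>' tries to match as LITTLE as possible.

String: '<bcx><end>'
Greedy '<.*>' starts at first '<' and extends to the LAST '>': '<bcx><end>' (10 chars)
Lazy '<.*?>' starts at first '<' and stops at the FIRST '>': '<bcx>' (5 chars)

5


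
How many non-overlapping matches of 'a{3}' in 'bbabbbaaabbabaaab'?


Pattern 'a{3}' matches exactly 3 consecutive a's (greedy, non-overlapping).
String: 'bbabbbaaabbabaaab'
Scanning for runs of a's:
  Run at pos 2: 'a' (length 1) -> 0 match(es)
  Run at pos 6: 'aaa' (length 3) -> 1 match(es)
  Run at pos 11: 'a' (length 1) -> 0 match(es)
  Run at pos 13: 'aaa' (length 3) -> 1 match(es)
Matches found: ['aaa', 'aaa']
Total: 2

2


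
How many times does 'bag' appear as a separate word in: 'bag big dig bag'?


Scanning each word for exact match 'bag':
  Word 1: 'bag' -> MATCH
  Word 2: 'big' -> no
  Word 3: 'dig' -> no
  Word 4: 'bag' -> MATCH
Total matches: 2

2


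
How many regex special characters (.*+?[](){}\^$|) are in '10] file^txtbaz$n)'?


Regex special characters are: . * + ? [ ] ( ) { } \ ^ $ |
Scanning '10] file^txtbaz$n)':
  pos 2: ']' -> SPECIAL
  pos 8: '^' -> SPECIAL
  pos 15: '$' -> SPECIAL
  pos 17: ')' -> SPECIAL
Special chars found: [']', '^', '$', ')']
Total: 4

4


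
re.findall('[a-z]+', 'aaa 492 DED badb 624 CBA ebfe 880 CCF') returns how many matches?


Pattern '[a-z]+' finds one or more lowercase letters.
Text: 'aaa 492 DED badb 624 CBA ebfe 880 CCF'
Scanning for matches:
  Match 1: 'aaa'
  Match 2: 'badb'
  Match 3: 'ebfe'
Total matches: 3

3


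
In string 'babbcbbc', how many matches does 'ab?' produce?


Pattern 'ab?' matches 'a' optionally followed by 'b'.
String: 'babbcbbc'
Scanning left to right for 'a' then checking next char:
  Match 1: 'ab' (a followed by b)
Total matches: 1

1


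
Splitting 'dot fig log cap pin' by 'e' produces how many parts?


Splitting by 'e' breaks the string at each occurrence of the separator.
Text: 'dot fig log cap pin'
Parts after split:
  Part 1: 'dot fig log cap pin'
Total parts: 1

1


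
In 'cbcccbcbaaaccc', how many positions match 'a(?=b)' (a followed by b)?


Lookahead 'a(?=b)' matches 'a' only when followed by 'b'.
String: 'cbcccbcbaaaccc'
Checking each position where char is 'a':
  pos 8: 'a' -> no (next='a')
  pos 9: 'a' -> no (next='a')
  pos 10: 'a' -> no (next='c')
Matching positions: []
Count: 0

0


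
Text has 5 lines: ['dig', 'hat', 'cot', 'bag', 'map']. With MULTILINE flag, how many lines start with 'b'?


With MULTILINE flag, ^ matches the start of each line.
Lines: ['dig', 'hat', 'cot', 'bag', 'map']
Checking which lines start with 'b':
  Line 1: 'dig' -> no
  Line 2: 'hat' -> no
  Line 3: 'cot' -> no
  Line 4: 'bag' -> MATCH
  Line 5: 'map' -> no
Matching lines: ['bag']
Count: 1

1


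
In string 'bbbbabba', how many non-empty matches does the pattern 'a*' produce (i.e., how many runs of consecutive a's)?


Pattern 'a*' matches zero or more a's. We want non-empty runs of consecutive a's.
String: 'bbbbabba'
Walking through the string to find runs of a's:
  Run 1: positions 4-4 -> 'a'
  Run 2: positions 7-7 -> 'a'
Non-empty runs found: ['a', 'a']
Count: 2

2


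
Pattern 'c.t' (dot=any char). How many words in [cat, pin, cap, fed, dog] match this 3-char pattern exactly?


Pattern 'c.t' means: starts with 'c', any single char, ends with 't'.
Checking each word (must be exactly 3 chars):
  'cat' (len=3): MATCH
  'pin' (len=3): no
  'cap' (len=3): no
  'fed' (len=3): no
  'dog' (len=3): no
Matching words: ['cat']
Total: 1

1


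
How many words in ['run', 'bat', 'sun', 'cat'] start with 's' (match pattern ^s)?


Pattern ^s anchors to start of word. Check which words begin with 's':
  'run' -> no
  'bat' -> no
  'sun' -> MATCH (starts with 's')
  'cat' -> no
Matching words: ['sun']
Count: 1

1


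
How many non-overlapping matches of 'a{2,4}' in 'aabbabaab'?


Pattern 'a{2,4}' matches between 2 and 4 consecutive a's (greedy).
String: 'aabbabaab'
Finding runs of a's and applying greedy matching:
  Run at pos 0: 'aa' (length 2)
  Run at pos 4: 'a' (length 1)
  Run at pos 6: 'aa' (length 2)
Matches: ['aa', 'aa']
Count: 2

2


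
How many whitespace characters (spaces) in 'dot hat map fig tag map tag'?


\s matches whitespace characters (spaces, tabs, etc.).
Text: 'dot hat map fig tag map tag'
This text has 7 words separated by spaces.
Number of spaces = number of words - 1 = 7 - 1 = 6

6


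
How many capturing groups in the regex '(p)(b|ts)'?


To count capturing groups, count each '(' that starts a group.
Pattern: '(p)(b|ts)'
Walking through the pattern:
  Position 0: '(' -> group #1
  Position 3: '(' -> group #2
Total capturing groups: 2

2


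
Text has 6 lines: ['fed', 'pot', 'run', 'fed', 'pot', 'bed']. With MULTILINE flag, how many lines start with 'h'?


With MULTILINE flag, ^ matches the start of each line.
Lines: ['fed', 'pot', 'run', 'fed', 'pot', 'bed']
Checking which lines start with 'h':
  Line 1: 'fed' -> no
  Line 2: 'pot' -> no
  Line 3: 'run' -> no
  Line 4: 'fed' -> no
  Line 5: 'pot' -> no
  Line 6: 'bed' -> no
Matching lines: []
Count: 0

0


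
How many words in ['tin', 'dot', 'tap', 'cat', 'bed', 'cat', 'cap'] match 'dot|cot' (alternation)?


Alternation 'dot|cot' matches either 'dot' or 'cot'.
Checking each word:
  'tin' -> no
  'dot' -> MATCH
  'tap' -> no
  'cat' -> no
  'bed' -> no
  'cat' -> no
  'cap' -> no
Matches: ['dot']
Count: 1

1


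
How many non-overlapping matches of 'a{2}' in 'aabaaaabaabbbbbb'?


Pattern 'a{2}' matches exactly 2 consecutive a's (greedy, non-overlapping).
String: 'aabaaaabaabbbbbb'
Scanning for runs of a's:
  Run at pos 0: 'aa' (length 2) -> 1 match(es)
  Run at pos 3: 'aaaa' (length 4) -> 2 match(es)
  Run at pos 8: 'aa' (length 2) -> 1 match(es)
Matches found: ['aa', 'aa', 'aa', 'aa']
Total: 4

4


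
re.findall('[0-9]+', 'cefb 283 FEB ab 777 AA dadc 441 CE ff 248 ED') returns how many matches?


Pattern '[0-9]+' finds one or more digits.
Text: 'cefb 283 FEB ab 777 AA dadc 441 CE ff 248 ED'
Scanning for matches:
  Match 1: '283'
  Match 2: '777'
  Match 3: '441'
  Match 4: '248'
Total matches: 4

4


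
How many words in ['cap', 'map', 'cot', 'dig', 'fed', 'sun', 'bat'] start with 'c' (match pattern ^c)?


Pattern ^c anchors to start of word. Check which words begin with 'c':
  'cap' -> MATCH (starts with 'c')
  'map' -> no
  'cot' -> MATCH (starts with 'c')
  'dig' -> no
  'fed' -> no
  'sun' -> no
  'bat' -> no
Matching words: ['cap', 'cot']
Count: 2

2


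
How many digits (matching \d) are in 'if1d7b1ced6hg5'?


\d matches any digit 0-9.
Scanning 'if1d7b1ced6hg5':
  pos 2: '1' -> DIGIT
  pos 4: '7' -> DIGIT
  pos 6: '1' -> DIGIT
  pos 10: '6' -> DIGIT
  pos 13: '5' -> DIGIT
Digits found: ['1', '7', '1', '6', '5']
Total: 5

5


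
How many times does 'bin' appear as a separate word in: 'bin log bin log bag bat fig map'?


Scanning each word for exact match 'bin':
  Word 1: 'bin' -> MATCH
  Word 2: 'log' -> no
  Word 3: 'bin' -> MATCH
  Word 4: 'log' -> no
  Word 5: 'bag' -> no
  Word 6: 'bat' -> no
  Word 7: 'fig' -> no
  Word 8: 'map' -> no
Total matches: 2

2


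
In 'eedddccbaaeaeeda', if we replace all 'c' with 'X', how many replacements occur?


re.sub('c', 'X', text) replaces every occurrence of 'c' with 'X'.
Text: 'eedddccbaaeaeeda'
Scanning for 'c':
  pos 5: 'c' -> replacement #1
  pos 6: 'c' -> replacement #2
Total replacements: 2

2


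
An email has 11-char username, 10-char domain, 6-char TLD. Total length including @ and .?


An email address has format: username@domain.tld
Username length: 11
'@' character: 1
Domain length: 10
'.' character: 1
TLD length: 6
Total = 11 + 1 + 10 + 1 + 6 = 29

29


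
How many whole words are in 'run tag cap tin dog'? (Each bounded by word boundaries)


Word boundaries (\b) mark the start/end of each word.
Text: 'run tag cap tin dog'
Splitting by whitespace:
  Word 1: 'run'
  Word 2: 'tag'
  Word 3: 'cap'
  Word 4: 'tin'
  Word 5: 'dog'
Total whole words: 5

5


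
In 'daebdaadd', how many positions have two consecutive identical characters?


Looking for consecutive identical characters in 'daebdaadd':
  pos 0-1: 'd' vs 'a' -> different
  pos 1-2: 'a' vs 'e' -> different
  pos 2-3: 'e' vs 'b' -> different
  pos 3-4: 'b' vs 'd' -> different
  pos 4-5: 'd' vs 'a' -> different
  pos 5-6: 'a' vs 'a' -> MATCH ('aa')
  pos 6-7: 'a' vs 'd' -> different
  pos 7-8: 'd' vs 'd' -> MATCH ('dd')
Consecutive identical pairs: ['aa', 'dd']
Count: 2

2


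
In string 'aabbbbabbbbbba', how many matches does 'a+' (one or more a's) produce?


Pattern 'a+' matches one or more consecutive a's.
String: 'aabbbbabbbbbba'
Scanning for runs of a:
  Match 1: 'aa' (length 2)
  Match 2: 'a' (length 1)
  Match 3: 'a' (length 1)
Total matches: 3

3


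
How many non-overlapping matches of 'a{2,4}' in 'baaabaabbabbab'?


Pattern 'a{2,4}' matches between 2 and 4 consecutive a's (greedy).
String: 'baaabaabbabbab'
Finding runs of a's and applying greedy matching:
  Run at pos 1: 'aaa' (length 3)
  Run at pos 5: 'aa' (length 2)
  Run at pos 9: 'a' (length 1)
  Run at pos 12: 'a' (length 1)
Matches: ['aaa', 'aa']
Count: 2

2


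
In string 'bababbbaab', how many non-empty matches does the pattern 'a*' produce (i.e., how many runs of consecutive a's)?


Pattern 'a*' matches zero or more a's. We want non-empty runs of consecutive a's.
String: 'bababbbaab'
Walking through the string to find runs of a's:
  Run 1: positions 1-1 -> 'a'
  Run 2: positions 3-3 -> 'a'
  Run 3: positions 7-8 -> 'aa'
Non-empty runs found: ['a', 'a', 'aa']
Count: 3

3


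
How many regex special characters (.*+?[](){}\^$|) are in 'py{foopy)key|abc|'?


Regex special characters are: . * + ? [ ] ( ) { } \ ^ $ |
Scanning 'py{foopy)key|abc|':
  pos 2: '{' -> SPECIAL
  pos 8: ')' -> SPECIAL
  pos 12: '|' -> SPECIAL
  pos 16: '|' -> SPECIAL
Special chars found: ['{', ')', '|', '|']
Total: 4

4


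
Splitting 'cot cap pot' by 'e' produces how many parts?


Splitting by 'e' breaks the string at each occurrence of the separator.
Text: 'cot cap pot'
Parts after split:
  Part 1: 'cot cap pot'
Total parts: 1

1


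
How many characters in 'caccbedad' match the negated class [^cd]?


Negated class [^cd] matches any char NOT in {c, d}
Scanning 'caccbedad':
  pos 0: 'c' -> no (excluded)
  pos 1: 'a' -> MATCH
  pos 2: 'c' -> no (excluded)
  pos 3: 'c' -> no (excluded)
  pos 4: 'b' -> MATCH
  pos 5: 'e' -> MATCH
  pos 6: 'd' -> no (excluded)
  pos 7: 'a' -> MATCH
  pos 8: 'd' -> no (excluded)
Total matches: 4

4


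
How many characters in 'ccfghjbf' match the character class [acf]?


Character class [acf] matches any of: {a, c, f}
Scanning string 'ccfghjbf' character by character:
  pos 0: 'c' -> MATCH
  pos 1: 'c' -> MATCH
  pos 2: 'f' -> MATCH
  pos 3: 'g' -> no
  pos 4: 'h' -> no
  pos 5: 'j' -> no
  pos 6: 'b' -> no
  pos 7: 'f' -> MATCH
Total matches: 4

4


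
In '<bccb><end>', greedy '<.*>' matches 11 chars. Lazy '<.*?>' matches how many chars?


Greedy '<.*>' tries to match as MUCH as possible.
Lazy '<.*?>' tries to match as LITTLE as possible.

String: '<bccb><end>'
Greedy '<.*>' starts at first '<' and extends to the LAST '>': '<bccb><end>' (11 chars)
Lazy '<.*?>' starts at first '<' and stops at the FIRST '>': '<bccb>' (6 chars)

6


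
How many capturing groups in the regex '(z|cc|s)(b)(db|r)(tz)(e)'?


To count capturing groups, count each '(' that starts a group.
Pattern: '(z|cc|s)(b)(db|r)(tz)(e)'
Walking through the pattern:
  Position 0: '(' -> group #1
  Position 8: '(' -> group #2
  Position 11: '(' -> group #3
  Position 17: '(' -> group #4
  Position 21: '(' -> group #5
Total capturing groups: 5

5


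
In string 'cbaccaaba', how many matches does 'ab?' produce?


Pattern 'ab?' matches 'a' optionally followed by 'b'.
String: 'cbaccaaba'
Scanning left to right for 'a' then checking next char:
  Match 1: 'a' (a not followed by b)
  Match 2: 'a' (a not followed by b)
  Match 3: 'ab' (a followed by b)
  Match 4: 'a' (a not followed by b)
Total matches: 4

4


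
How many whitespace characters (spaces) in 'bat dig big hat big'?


\s matches whitespace characters (spaces, tabs, etc.).
Text: 'bat dig big hat big'
This text has 5 words separated by spaces.
Number of spaces = number of words - 1 = 5 - 1 = 4

4


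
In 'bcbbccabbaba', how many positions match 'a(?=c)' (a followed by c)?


Lookahead 'a(?=c)' matches 'a' only when followed by 'c'.
String: 'bcbbccabbaba'
Checking each position where char is 'a':
  pos 6: 'a' -> no (next='b')
  pos 9: 'a' -> no (next='b')
Matching positions: []
Count: 0

0


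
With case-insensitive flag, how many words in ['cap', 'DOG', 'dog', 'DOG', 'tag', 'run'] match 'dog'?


Case-insensitive matching: compare each word's lowercase form to 'dog'.
  'cap' -> lower='cap' -> no
  'DOG' -> lower='dog' -> MATCH
  'dog' -> lower='dog' -> MATCH
  'DOG' -> lower='dog' -> MATCH
  'tag' -> lower='tag' -> no
  'run' -> lower='run' -> no
Matches: ['DOG', 'dog', 'DOG']
Count: 3

3


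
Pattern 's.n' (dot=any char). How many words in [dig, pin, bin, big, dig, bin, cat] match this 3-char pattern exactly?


Pattern 's.n' means: starts with 's', any single char, ends with 'n'.
Checking each word (must be exactly 3 chars):
  'dig' (len=3): no
  'pin' (len=3): no
  'bin' (len=3): no
  'big' (len=3): no
  'dig' (len=3): no
  'bin' (len=3): no
  'cat' (len=3): no
Matching words: []
Total: 0

0


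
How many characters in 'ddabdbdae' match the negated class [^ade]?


Negated class [^ade] matches any char NOT in {a, d, e}
Scanning 'ddabdbdae':
  pos 0: 'd' -> no (excluded)
  pos 1: 'd' -> no (excluded)
  pos 2: 'a' -> no (excluded)
  pos 3: 'b' -> MATCH
  pos 4: 'd' -> no (excluded)
  pos 5: 'b' -> MATCH
  pos 6: 'd' -> no (excluded)
  pos 7: 'a' -> no (excluded)
  pos 8: 'e' -> no (excluded)
Total matches: 2

2


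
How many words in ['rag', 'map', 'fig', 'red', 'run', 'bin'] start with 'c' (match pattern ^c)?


Pattern ^c anchors to start of word. Check which words begin with 'c':
  'rag' -> no
  'map' -> no
  'fig' -> no
  'red' -> no
  'run' -> no
  'bin' -> no
Matching words: []
Count: 0

0


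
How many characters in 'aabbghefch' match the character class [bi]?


Character class [bi] matches any of: {b, i}
Scanning string 'aabbghefch' character by character:
  pos 0: 'a' -> no
  pos 1: 'a' -> no
  pos 2: 'b' -> MATCH
  pos 3: 'b' -> MATCH
  pos 4: 'g' -> no
  pos 5: 'h' -> no
  pos 6: 'e' -> no
  pos 7: 'f' -> no
  pos 8: 'c' -> no
  pos 9: 'h' -> no
Total matches: 2

2


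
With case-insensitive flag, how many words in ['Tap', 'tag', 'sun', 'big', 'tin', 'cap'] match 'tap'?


Case-insensitive matching: compare each word's lowercase form to 'tap'.
  'Tap' -> lower='tap' -> MATCH
  'tag' -> lower='tag' -> no
  'sun' -> lower='sun' -> no
  'big' -> lower='big' -> no
  'tin' -> lower='tin' -> no
  'cap' -> lower='cap' -> no
Matches: ['Tap']
Count: 1

1


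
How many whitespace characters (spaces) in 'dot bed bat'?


\s matches whitespace characters (spaces, tabs, etc.).
Text: 'dot bed bat'
This text has 3 words separated by spaces.
Number of spaces = number of words - 1 = 3 - 1 = 2

2


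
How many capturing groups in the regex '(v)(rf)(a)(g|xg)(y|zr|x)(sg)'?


To count capturing groups, count each '(' that starts a group.
Pattern: '(v)(rf)(a)(g|xg)(y|zr|x)(sg)'
Walking through the pattern:
  Position 0: '(' -> group #1
  Position 3: '(' -> group #2
  Position 7: '(' -> group #3
  Position 10: '(' -> group #4
  Position 16: '(' -> group #5
  Position 24: '(' -> group #6
Total capturing groups: 6

6


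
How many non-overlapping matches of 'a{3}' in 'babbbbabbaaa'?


Pattern 'a{3}' matches exactly 3 consecutive a's (greedy, non-overlapping).
String: 'babbbbabbaaa'
Scanning for runs of a's:
  Run at pos 1: 'a' (length 1) -> 0 match(es)
  Run at pos 6: 'a' (length 1) -> 0 match(es)
  Run at pos 9: 'aaa' (length 3) -> 1 match(es)
Matches found: ['aaa']
Total: 1

1


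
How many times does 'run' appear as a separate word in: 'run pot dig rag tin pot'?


Scanning each word for exact match 'run':
  Word 1: 'run' -> MATCH
  Word 2: 'pot' -> no
  Word 3: 'dig' -> no
  Word 4: 'rag' -> no
  Word 5: 'tin' -> no
  Word 6: 'pot' -> no
Total matches: 1

1


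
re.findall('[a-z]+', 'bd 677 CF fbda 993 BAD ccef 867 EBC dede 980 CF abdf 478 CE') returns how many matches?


Pattern '[a-z]+' finds one or more lowercase letters.
Text: 'bd 677 CF fbda 993 BAD ccef 867 EBC dede 980 CF abdf 478 CE'
Scanning for matches:
  Match 1: 'bd'
  Match 2: 'fbda'
  Match 3: 'ccef'
  Match 4: 'dede'
  Match 5: 'abdf'
Total matches: 5

5


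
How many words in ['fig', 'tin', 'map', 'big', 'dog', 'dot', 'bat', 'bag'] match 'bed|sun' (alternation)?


Alternation 'bed|sun' matches either 'bed' or 'sun'.
Checking each word:
  'fig' -> no
  'tin' -> no
  'map' -> no
  'big' -> no
  'dog' -> no
  'dot' -> no
  'bat' -> no
  'bag' -> no
Matches: []
Count: 0

0


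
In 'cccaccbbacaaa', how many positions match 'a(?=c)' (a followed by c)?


Lookahead 'a(?=c)' matches 'a' only when followed by 'c'.
String: 'cccaccbbacaaa'
Checking each position where char is 'a':
  pos 3: 'a' -> MATCH (next='c')
  pos 8: 'a' -> MATCH (next='c')
  pos 10: 'a' -> no (next='a')
  pos 11: 'a' -> no (next='a')
Matching positions: [3, 8]
Count: 2

2


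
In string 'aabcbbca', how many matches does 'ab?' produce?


Pattern 'ab?' matches 'a' optionally followed by 'b'.
String: 'aabcbbca'
Scanning left to right for 'a' then checking next char:
  Match 1: 'a' (a not followed by b)
  Match 2: 'ab' (a followed by b)
  Match 3: 'a' (a not followed by b)
Total matches: 3

3


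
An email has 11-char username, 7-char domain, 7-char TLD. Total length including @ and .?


An email address has format: username@domain.tld
Username length: 11
'@' character: 1
Domain length: 7
'.' character: 1
TLD length: 7
Total = 11 + 1 + 7 + 1 + 7 = 27

27


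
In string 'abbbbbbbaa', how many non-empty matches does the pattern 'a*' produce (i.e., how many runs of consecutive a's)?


Pattern 'a*' matches zero or more a's. We want non-empty runs of consecutive a's.
String: 'abbbbbbbaa'
Walking through the string to find runs of a's:
  Run 1: positions 0-0 -> 'a'
  Run 2: positions 8-9 -> 'aa'
Non-empty runs found: ['a', 'aa']
Count: 2

2


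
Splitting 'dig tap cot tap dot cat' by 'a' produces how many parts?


Splitting by 'a' breaks the string at each occurrence of the separator.
Text: 'dig tap cot tap dot cat'
Parts after split:
  Part 1: 'dig t'
  Part 2: 'p cot t'
  Part 3: 'p dot c'
  Part 4: 't'
Total parts: 4

4


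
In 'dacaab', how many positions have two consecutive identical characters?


Looking for consecutive identical characters in 'dacaab':
  pos 0-1: 'd' vs 'a' -> different
  pos 1-2: 'a' vs 'c' -> different
  pos 2-3: 'c' vs 'a' -> different
  pos 3-4: 'a' vs 'a' -> MATCH ('aa')
  pos 4-5: 'a' vs 'b' -> different
Consecutive identical pairs: ['aa']
Count: 1

1


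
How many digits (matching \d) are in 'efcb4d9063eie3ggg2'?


\d matches any digit 0-9.
Scanning 'efcb4d9063eie3ggg2':
  pos 4: '4' -> DIGIT
  pos 6: '9' -> DIGIT
  pos 7: '0' -> DIGIT
  pos 8: '6' -> DIGIT
  pos 9: '3' -> DIGIT
  pos 13: '3' -> DIGIT
  pos 17: '2' -> DIGIT
Digits found: ['4', '9', '0', '6', '3', '3', '2']
Total: 7

7


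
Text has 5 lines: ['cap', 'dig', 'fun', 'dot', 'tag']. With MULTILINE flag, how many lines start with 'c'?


With MULTILINE flag, ^ matches the start of each line.
Lines: ['cap', 'dig', 'fun', 'dot', 'tag']
Checking which lines start with 'c':
  Line 1: 'cap' -> MATCH
  Line 2: 'dig' -> no
  Line 3: 'fun' -> no
  Line 4: 'dot' -> no
  Line 5: 'tag' -> no
Matching lines: ['cap']
Count: 1

1


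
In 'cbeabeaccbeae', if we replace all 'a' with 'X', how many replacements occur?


re.sub('a', 'X', text) replaces every occurrence of 'a' with 'X'.
Text: 'cbeabeaccbeae'
Scanning for 'a':
  pos 3: 'a' -> replacement #1
  pos 6: 'a' -> replacement #2
  pos 11: 'a' -> replacement #3
Total replacements: 3

3


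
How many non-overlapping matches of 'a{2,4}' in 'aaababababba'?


Pattern 'a{2,4}' matches between 2 and 4 consecutive a's (greedy).
String: 'aaababababba'
Finding runs of a's and applying greedy matching:
  Run at pos 0: 'aaa' (length 3)
  Run at pos 4: 'a' (length 1)
  Run at pos 6: 'a' (length 1)
  Run at pos 8: 'a' (length 1)
  Run at pos 11: 'a' (length 1)
Matches: ['aaa']
Count: 1

1


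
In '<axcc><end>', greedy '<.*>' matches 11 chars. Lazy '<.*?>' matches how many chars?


Greedy '<.*>' tries to match as MUCH as possible.
Lazy '<.*?>' tries to match as LITTLE as possible.

String: '<axcc><end>'
Greedy '<.*>' starts at first '<' and extends to the LAST '>': '<axcc><end>' (11 chars)
Lazy '<.*?>' starts at first '<' and stops at the FIRST '>': '<axcc>' (6 chars)

6


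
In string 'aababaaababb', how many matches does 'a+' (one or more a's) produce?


Pattern 'a+' matches one or more consecutive a's.
String: 'aababaaababb'
Scanning for runs of a:
  Match 1: 'aa' (length 2)
  Match 2: 'a' (length 1)
  Match 3: 'aaa' (length 3)
  Match 4: 'a' (length 1)
Total matches: 4

4


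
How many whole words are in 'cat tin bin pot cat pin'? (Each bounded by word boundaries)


Word boundaries (\b) mark the start/end of each word.
Text: 'cat tin bin pot cat pin'
Splitting by whitespace:
  Word 1: 'cat'
  Word 2: 'tin'
  Word 3: 'bin'
  Word 4: 'pot'
  Word 5: 'cat'
  Word 6: 'pin'
Total whole words: 6

6


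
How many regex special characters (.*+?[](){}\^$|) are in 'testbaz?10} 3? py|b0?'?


Regex special characters are: . * + ? [ ] ( ) { } \ ^ $ |
Scanning 'testbaz?10} 3? py|b0?':
  pos 7: '?' -> SPECIAL
  pos 10: '}' -> SPECIAL
  pos 13: '?' -> SPECIAL
  pos 17: '|' -> SPECIAL
  pos 20: '?' -> SPECIAL
Special chars found: ['?', '}', '?', '|', '?']
Total: 5

5


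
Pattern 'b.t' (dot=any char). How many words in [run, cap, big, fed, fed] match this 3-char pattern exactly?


Pattern 'b.t' means: starts with 'b', any single char, ends with 't'.
Checking each word (must be exactly 3 chars):
  'run' (len=3): no
  'cap' (len=3): no
  'big' (len=3): no
  'fed' (len=3): no
  'fed' (len=3): no
Matching words: []
Total: 0

0


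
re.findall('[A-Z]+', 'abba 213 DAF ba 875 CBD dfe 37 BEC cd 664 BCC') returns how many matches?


Pattern '[A-Z]+' finds one or more uppercase letters.
Text: 'abba 213 DAF ba 875 CBD dfe 37 BEC cd 664 BCC'
Scanning for matches:
  Match 1: 'DAF'
  Match 2: 'CBD'
  Match 3: 'BEC'
  Match 4: 'BCC'
Total matches: 4

4


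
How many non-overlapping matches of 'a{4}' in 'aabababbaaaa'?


Pattern 'a{4}' matches exactly 4 consecutive a's (greedy, non-overlapping).
String: 'aabababbaaaa'
Scanning for runs of a's:
  Run at pos 0: 'aa' (length 2) -> 0 match(es)
  Run at pos 3: 'a' (length 1) -> 0 match(es)
  Run at pos 5: 'a' (length 1) -> 0 match(es)
  Run at pos 8: 'aaaa' (length 4) -> 1 match(es)
Matches found: ['aaaa']
Total: 1

1


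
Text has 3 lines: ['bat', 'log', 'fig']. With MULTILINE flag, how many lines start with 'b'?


With MULTILINE flag, ^ matches the start of each line.
Lines: ['bat', 'log', 'fig']
Checking which lines start with 'b':
  Line 1: 'bat' -> MATCH
  Line 2: 'log' -> no
  Line 3: 'fig' -> no
Matching lines: ['bat']
Count: 1

1


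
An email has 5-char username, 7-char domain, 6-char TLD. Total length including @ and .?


An email address has format: username@domain.tld
Username length: 5
'@' character: 1
Domain length: 7
'.' character: 1
TLD length: 6
Total = 5 + 1 + 7 + 1 + 6 = 20

20


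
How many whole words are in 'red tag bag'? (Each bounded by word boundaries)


Word boundaries (\b) mark the start/end of each word.
Text: 'red tag bag'
Splitting by whitespace:
  Word 1: 'red'
  Word 2: 'tag'
  Word 3: 'bag'
Total whole words: 3

3


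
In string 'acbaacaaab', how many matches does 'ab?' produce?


Pattern 'ab?' matches 'a' optionally followed by 'b'.
String: 'acbaacaaab'
Scanning left to right for 'a' then checking next char:
  Match 1: 'a' (a not followed by b)
  Match 2: 'a' (a not followed by b)
  Match 3: 'a' (a not followed by b)
  Match 4: 'a' (a not followed by b)
  Match 5: 'a' (a not followed by b)
  Match 6: 'ab' (a followed by b)
Total matches: 6

6


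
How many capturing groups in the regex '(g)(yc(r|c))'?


To count capturing groups, count each '(' that starts a group.
Pattern: '(g)(yc(r|c))'
Walking through the pattern:
  Position 0: '(' -> group #1
  Position 3: '(' -> group #2
  Position 6: '(' -> group #3
Total capturing groups: 3

3


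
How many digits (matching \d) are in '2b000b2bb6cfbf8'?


\d matches any digit 0-9.
Scanning '2b000b2bb6cfbf8':
  pos 0: '2' -> DIGIT
  pos 2: '0' -> DIGIT
  pos 3: '0' -> DIGIT
  pos 4: '0' -> DIGIT
  pos 6: '2' -> DIGIT
  pos 9: '6' -> DIGIT
  pos 14: '8' -> DIGIT
Digits found: ['2', '0', '0', '0', '2', '6', '8']
Total: 7

7


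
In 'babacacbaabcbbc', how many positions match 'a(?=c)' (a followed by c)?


Lookahead 'a(?=c)' matches 'a' only when followed by 'c'.
String: 'babacacbaabcbbc'
Checking each position where char is 'a':
  pos 1: 'a' -> no (next='b')
  pos 3: 'a' -> MATCH (next='c')
  pos 5: 'a' -> MATCH (next='c')
  pos 8: 'a' -> no (next='a')
  pos 9: 'a' -> no (next='b')
Matching positions: [3, 5]
Count: 2

2


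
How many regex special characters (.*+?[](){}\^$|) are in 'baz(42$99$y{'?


Regex special characters are: . * + ? [ ] ( ) { } \ ^ $ |
Scanning 'baz(42$99$y{':
  pos 3: '(' -> SPECIAL
  pos 6: '$' -> SPECIAL
  pos 9: '$' -> SPECIAL
  pos 11: '{' -> SPECIAL
Special chars found: ['(', '$', '$', '{']
Total: 4

4


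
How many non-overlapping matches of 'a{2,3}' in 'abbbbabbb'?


Pattern 'a{2,3}' matches between 2 and 3 consecutive a's (greedy).
String: 'abbbbabbb'
Finding runs of a's and applying greedy matching:
  Run at pos 0: 'a' (length 1)
  Run at pos 5: 'a' (length 1)
Matches: []
Count: 0

0


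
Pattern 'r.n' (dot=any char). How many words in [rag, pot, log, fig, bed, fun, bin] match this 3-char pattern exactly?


Pattern 'r.n' means: starts with 'r', any single char, ends with 'n'.
Checking each word (must be exactly 3 chars):
  'rag' (len=3): no
  'pot' (len=3): no
  'log' (len=3): no
  'fig' (len=3): no
  'bed' (len=3): no
  'fun' (len=3): no
  'bin' (len=3): no
Matching words: []
Total: 0

0


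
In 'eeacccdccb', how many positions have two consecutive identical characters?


Looking for consecutive identical characters in 'eeacccdccb':
  pos 0-1: 'e' vs 'e' -> MATCH ('ee')
  pos 1-2: 'e' vs 'a' -> different
  pos 2-3: 'a' vs 'c' -> different
  pos 3-4: 'c' vs 'c' -> MATCH ('cc')
  pos 4-5: 'c' vs 'c' -> MATCH ('cc')
  pos 5-6: 'c' vs 'd' -> different
  pos 6-7: 'd' vs 'c' -> different
  pos 7-8: 'c' vs 'c' -> MATCH ('cc')
  pos 8-9: 'c' vs 'b' -> different
Consecutive identical pairs: ['ee', 'cc', 'cc', 'cc']
Count: 4

4


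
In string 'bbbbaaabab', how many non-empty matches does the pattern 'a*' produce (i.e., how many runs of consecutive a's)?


Pattern 'a*' matches zero or more a's. We want non-empty runs of consecutive a's.
String: 'bbbbaaabab'
Walking through the string to find runs of a's:
  Run 1: positions 4-6 -> 'aaa'
  Run 2: positions 8-8 -> 'a'
Non-empty runs found: ['aaa', 'a']
Count: 2

2


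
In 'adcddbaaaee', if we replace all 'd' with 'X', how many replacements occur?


re.sub('d', 'X', text) replaces every occurrence of 'd' with 'X'.
Text: 'adcddbaaaee'
Scanning for 'd':
  pos 1: 'd' -> replacement #1
  pos 3: 'd' -> replacement #2
  pos 4: 'd' -> replacement #3
Total replacements: 3

3


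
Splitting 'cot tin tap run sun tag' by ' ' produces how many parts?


Splitting by ' ' breaks the string at each occurrence of the separator.
Text: 'cot tin tap run sun tag'
Parts after split:
  Part 1: 'cot'
  Part 2: 'tin'
  Part 3: 'tap'
  Part 4: 'run'
  Part 5: 'sun'
  Part 6: 'tag'
Total parts: 6

6


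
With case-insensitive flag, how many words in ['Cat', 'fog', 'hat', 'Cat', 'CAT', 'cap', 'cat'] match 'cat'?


Case-insensitive matching: compare each word's lowercase form to 'cat'.
  'Cat' -> lower='cat' -> MATCH
  'fog' -> lower='fog' -> no
  'hat' -> lower='hat' -> no
  'Cat' -> lower='cat' -> MATCH
  'CAT' -> lower='cat' -> MATCH
  'cap' -> lower='cap' -> no
  'cat' -> lower='cat' -> MATCH
Matches: ['Cat', 'Cat', 'CAT', 'cat']
Count: 4

4
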